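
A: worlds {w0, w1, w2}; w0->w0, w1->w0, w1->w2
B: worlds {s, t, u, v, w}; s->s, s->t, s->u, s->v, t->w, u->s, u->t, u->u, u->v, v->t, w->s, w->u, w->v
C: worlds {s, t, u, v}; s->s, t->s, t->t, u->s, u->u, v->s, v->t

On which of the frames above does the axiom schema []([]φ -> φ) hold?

The schema corresponds to shift-reflexivity: forall x forall y (Rxy -> Ryy).
A: fails — Rw1w2 but not Rw2w2.
B: fails — Ruv but not Rvv.
C: ✓.

C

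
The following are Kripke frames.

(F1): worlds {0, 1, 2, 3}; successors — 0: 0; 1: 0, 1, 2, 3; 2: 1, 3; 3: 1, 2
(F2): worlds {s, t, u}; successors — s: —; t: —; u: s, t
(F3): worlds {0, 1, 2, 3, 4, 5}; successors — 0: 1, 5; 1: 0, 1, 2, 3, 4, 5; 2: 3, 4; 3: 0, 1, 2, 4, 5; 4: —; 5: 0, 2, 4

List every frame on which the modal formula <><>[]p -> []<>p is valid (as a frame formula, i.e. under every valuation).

Frame correspondent (Sahlqvist): forall x forall y forall z ((x R^2 y & xRz) -> exists w (yRw & zRw)) — i.e. a generalized confluence (Geach) condition.
(F1): fails — 1R²0, 1R2 but no w with 0Rw and 2Rw.
(F2): holds.
(F3): fails — 0R²0, 0R5 but no w with 0Rw and 5Rw.
Valid on: (F2).

(F2)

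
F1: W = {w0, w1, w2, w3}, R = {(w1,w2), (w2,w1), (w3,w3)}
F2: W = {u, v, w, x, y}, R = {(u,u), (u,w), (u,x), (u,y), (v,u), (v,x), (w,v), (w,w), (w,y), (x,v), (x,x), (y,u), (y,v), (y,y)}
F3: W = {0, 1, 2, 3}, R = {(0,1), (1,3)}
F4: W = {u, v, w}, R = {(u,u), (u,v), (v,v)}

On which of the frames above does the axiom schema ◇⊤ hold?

F2

Frame correspondent (Sahlqvist): ∀x ∃y Rxy — i.e. seriality.
F1: fails — world w0 has no successor.
F2: condition met.
F3: fails — world 2 has no successor.
F4: fails — world w has no successor.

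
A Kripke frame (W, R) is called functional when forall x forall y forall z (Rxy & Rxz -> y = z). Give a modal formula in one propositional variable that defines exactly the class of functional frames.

◇s → □s

The condition is partial functionality. The CD schema ◇s → □s defines it.
Suppose ◇s→□s is valid. Take Rxy, Rxz and set V(s)={y}. Then ◇s at x, so □s at x, so s at z, i.e. z=y.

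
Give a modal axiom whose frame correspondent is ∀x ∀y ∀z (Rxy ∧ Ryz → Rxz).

□q → □□q

The condition is transitivity. The 4 schema □q → □□q defines it.
Suppose □q→□□q is valid. Take Rxy, Ryz and set V(q)={w : Rxw}. Then □q at x, so □□q at x, so □q at y, so q at z, i.e. Rxz.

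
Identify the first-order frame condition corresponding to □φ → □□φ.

Suppose □φ→□□φ is valid. Take Rxy, Ryz and set V(φ)={w : Rxw}. Then □φ at x, so □□φ at x, so □φ at y, so φ at z, i.e. Rxz.
Conversely, any frame satisfying ∀x ∀y ∀z (Rxy ∧ Ryz → Rxz) validates the schema.
Frame condition: ∀x ∀y ∀z (Rxy ∧ Ryz → Rxz).

transitivity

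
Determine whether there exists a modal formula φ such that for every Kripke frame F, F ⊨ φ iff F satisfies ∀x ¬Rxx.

No — not modally definable

If a class were modally definable it would be closed under surjective bounded morphisms (Goldblatt–Thomason).
The 3-cycle (worlds w0,w1,w2 with w0→w1→w2→w0) is irreflexive, and the map sending every world to a single reflexive point • is a surjective bounded morphism (forth: every edge maps to (•,•); back: every world has a successor). So any modal formula valid on the 3-cycle is also valid on the reflexive point, which is not irreflexive.
So the class is not modally definable.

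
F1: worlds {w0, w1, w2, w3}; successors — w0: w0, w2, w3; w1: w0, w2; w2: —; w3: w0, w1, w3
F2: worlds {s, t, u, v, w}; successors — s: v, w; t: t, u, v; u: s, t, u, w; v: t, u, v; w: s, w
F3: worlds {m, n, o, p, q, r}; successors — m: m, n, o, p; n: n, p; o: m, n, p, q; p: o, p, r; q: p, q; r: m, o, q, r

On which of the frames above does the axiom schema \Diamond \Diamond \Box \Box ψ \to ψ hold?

The schema corresponds to a generalized confluence (Geach) condition: \forall x \forall y (x R^2 y \to \exists w (y R^2 w \wedge x = w)).
F1: fails — w0R²w2 but no w with w2R²w and w0=w.
F2: fails — tR²w but no w* with wR²w* and t=w*.
F3: fails — mR²n but no w with nR²w and m=w.

none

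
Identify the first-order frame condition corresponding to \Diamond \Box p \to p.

This is frame-equivalent to p → □◇p (substitute ¬p for p and contrapose).
Suppose p→□◇p is valid. Take Rxy and set V(p)={x}. Then p at x, so □◇p at x, so ◇p at y, so some z with Ryz has p; z=x, i.e. Ryx.
Conversely, any frame satisfying \forall x \forall y (Rxy \to Ryx) validates the schema.
Frame condition: \forall x \forall y (Rxy \to Ryx).

symmetry: \forall x \forall y (Rxy \to Ryx)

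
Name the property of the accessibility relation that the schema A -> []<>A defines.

Suppose A→□◇A is valid. Take Rxy and set V(A)={x}. Then A at x, so □◇A at x, so ◇A at y, so some z with Ryz has A; z=x, i.e. Ryx.
The converse is a direct semantic check.
Frame condition: forall x forall y (Rxy -> Ryx).

symmetry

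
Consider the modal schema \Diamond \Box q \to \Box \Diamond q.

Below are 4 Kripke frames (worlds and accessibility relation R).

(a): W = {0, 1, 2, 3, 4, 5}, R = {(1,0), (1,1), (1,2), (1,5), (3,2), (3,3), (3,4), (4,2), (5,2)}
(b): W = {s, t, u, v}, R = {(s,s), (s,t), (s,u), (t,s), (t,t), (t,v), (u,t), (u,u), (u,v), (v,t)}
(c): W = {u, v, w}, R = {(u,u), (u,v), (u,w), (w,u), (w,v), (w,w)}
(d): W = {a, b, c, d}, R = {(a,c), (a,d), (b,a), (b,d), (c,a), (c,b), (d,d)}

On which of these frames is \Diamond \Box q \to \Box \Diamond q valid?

(b)

Frame correspondent (Sahlqvist): \forall x \forall y \forall z (Rxy \wedge Rxz \to \exists w (Ryw \wedge Rzw)) — i.e. convergence.
(a): fails — R10 and R10 but 0 and 0 have no common successor.
(b): satisfies the condition.
(c): fails — Ruv and Ruv but v and v have no common successor.
(d): fails — Rac and Rad but c and d have no common successor.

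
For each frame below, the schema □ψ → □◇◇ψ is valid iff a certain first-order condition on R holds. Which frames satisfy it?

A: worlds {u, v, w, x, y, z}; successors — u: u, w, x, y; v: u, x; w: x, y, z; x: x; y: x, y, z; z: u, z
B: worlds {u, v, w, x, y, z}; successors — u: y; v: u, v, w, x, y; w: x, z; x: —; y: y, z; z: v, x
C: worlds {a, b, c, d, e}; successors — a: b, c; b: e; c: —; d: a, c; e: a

The schema corresponds to a generalized confluence (Geach) condition: ∀x ∀z (xRz → ∃w (xRw ∧ zR²w)).
A: ✓.
B: fails — vRx but no t with vRt and xR²t.
C: fails — aRb but no w with aRw and bR²w.

A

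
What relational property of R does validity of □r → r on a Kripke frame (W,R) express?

This is the T axiom.
It corresponds to reflexivity: ∀x Rxx.

reflexivity: ∀x Rxx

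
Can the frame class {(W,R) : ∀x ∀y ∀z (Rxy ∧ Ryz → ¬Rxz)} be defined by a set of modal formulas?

Not definable by any modal formula

Any modally definable frame class is closed under surjective bounded morphisms.
The 5-cycle (worlds a,b,c,d,e with a→b→c→d→e→a) is intransitive. Mapping every world to a single reflexive point • is a surjective bounded morphism; the reflexive point is not intransitive (R••∧R•• but R••).
So no modal formula (or set of formulas) defines exactly the intransitive frames.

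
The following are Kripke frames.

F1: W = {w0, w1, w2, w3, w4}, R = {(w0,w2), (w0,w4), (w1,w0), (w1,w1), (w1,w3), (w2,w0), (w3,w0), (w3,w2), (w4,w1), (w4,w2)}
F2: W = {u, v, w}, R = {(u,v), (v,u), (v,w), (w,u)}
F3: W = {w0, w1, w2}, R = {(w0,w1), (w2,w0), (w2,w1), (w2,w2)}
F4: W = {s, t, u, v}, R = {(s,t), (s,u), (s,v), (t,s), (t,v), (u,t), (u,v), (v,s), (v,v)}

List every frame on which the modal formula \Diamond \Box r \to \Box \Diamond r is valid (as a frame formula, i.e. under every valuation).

This is the axiom for convergence; its first-order frame correspondent is \forall x \forall y \forall z (Rxy \wedge Rxz \to \exists w (Ryw \wedge Rzw)).
F1: fails — Rw0w4 and Rw0w2 but w4 and w2 have no common successor.
F2: fails — Rvu and Rvw but u and w have no common successor.
F3: fails — Rw0w1 and Rw0w1 but w1 and w1 have no common successor.
F4: ✓.
Valid on: F4.

F4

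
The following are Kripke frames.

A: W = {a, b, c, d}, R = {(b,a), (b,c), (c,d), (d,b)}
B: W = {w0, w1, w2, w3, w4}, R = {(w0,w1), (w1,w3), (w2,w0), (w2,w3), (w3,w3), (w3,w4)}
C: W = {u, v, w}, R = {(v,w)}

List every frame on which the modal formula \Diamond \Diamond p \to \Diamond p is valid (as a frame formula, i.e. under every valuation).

The schema corresponds to transitivity: \forall x \forall y \forall z (Rxy \wedge Ryz \to Rxz).
A: fails — Rdb and Rba but not Rda.
B: fails — Rw1w3 and Rw3w4 but not Rw1w4.
C: condition met.
Valid on: C.

C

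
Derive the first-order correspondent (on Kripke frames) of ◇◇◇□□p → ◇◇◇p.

This is a Sahlqvist (Geach-type) schema ◇^3□^2p → □^0◇^3p.
First-order correspondent: ∀x ∀y (xR³y → ∃w (yR²w ∧ xR³w)).

∀x ∀y (xR³y → ∃w (yR²w ∧ xR³w))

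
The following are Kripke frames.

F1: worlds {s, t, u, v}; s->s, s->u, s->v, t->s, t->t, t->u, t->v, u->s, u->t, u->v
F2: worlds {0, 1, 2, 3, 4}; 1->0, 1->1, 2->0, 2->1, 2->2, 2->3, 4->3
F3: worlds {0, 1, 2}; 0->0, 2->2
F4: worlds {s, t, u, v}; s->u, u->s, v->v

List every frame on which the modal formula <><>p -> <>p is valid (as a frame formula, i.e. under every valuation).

F2, F3

The schema corresponds to transitivity: forall x forall y forall z (Rxy & Ryz -> Rxz).
F1: fails — Rut and Rtu but not Ruu.
F2: satisfies the condition.
F3: satisfies the condition.
F4: fails — Rsu and Rus but not Rss.
Valid on: F2, F3.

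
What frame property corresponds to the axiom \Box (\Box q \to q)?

Suppose □(□q→q) is valid. Take Rxy and set V(q)={w : Ryw}. Then at y, □q holds; since □(□q→q) at x, □q→q at y, so q at y, i.e. Ryy.
The converse is a direct semantic check.
So the correspondent is shift-reflexivity.

shift-reflexivity: \forall x \forall y (Rxy \to Ryy)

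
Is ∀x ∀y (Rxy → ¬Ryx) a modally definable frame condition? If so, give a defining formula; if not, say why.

If a class were modally definable it would be closed under surjective bounded morphisms (Goldblatt–Thomason).
The 5-cycle (worlds a,b,c,d,e with a→b→c→d→e→a) is asymmetric. Mapping every world to a single reflexive point • is a surjective bounded morphism, and the reflexive point is not asymmetric (R•• but asymmetry requires ¬R••).
Hence asymmetry is not modally definable.

Not definable by any modal formula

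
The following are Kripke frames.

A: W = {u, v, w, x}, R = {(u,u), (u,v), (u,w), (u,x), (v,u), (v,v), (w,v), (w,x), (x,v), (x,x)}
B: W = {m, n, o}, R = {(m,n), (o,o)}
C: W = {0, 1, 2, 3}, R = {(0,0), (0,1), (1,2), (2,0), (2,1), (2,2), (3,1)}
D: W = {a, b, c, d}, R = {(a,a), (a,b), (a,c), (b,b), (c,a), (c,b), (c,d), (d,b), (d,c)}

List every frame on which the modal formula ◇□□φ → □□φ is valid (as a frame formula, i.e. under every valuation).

The schema corresponds to a generalized confluence (Geach) condition: ∀x ∀y ∀z ((xRy ∧ xR²z) → ∃w (yR²w ∧ z = w)).
A: fails — uRw, uR²w but no t with wR²t and w=t.
B: satisfies the condition.
C: satisfies the condition.
D: fails — aRb, aR²a but no w with bR²w and a=w.
Valid on: B, C.

B, C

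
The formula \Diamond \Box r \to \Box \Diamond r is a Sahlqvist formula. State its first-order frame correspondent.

Suppose ◇□r→□◇r is valid. Take Rxy, Rxz and set V(r)={w : Ryw}. Then □r at y so ◇□r at x, so □◇r at x, so ◇r at z, giving w with Rzw and Ryw.

convergence: \forall x \forall y \forall z (Rxy \wedge Rxz \to \exists w (Ryw \wedge Rzw))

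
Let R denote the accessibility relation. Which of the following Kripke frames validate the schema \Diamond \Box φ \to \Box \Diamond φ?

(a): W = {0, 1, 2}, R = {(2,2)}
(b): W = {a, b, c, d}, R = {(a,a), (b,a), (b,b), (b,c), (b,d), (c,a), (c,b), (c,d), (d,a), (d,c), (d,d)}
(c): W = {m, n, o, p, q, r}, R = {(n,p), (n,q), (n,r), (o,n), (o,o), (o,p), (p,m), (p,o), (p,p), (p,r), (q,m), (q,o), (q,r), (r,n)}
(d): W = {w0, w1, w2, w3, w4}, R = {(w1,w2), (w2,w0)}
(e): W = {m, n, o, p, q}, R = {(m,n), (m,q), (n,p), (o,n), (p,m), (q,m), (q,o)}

(a), (b)

This is the axiom for convergence; its first-order frame correspondent is \forall x \forall y \forall z (Rxy \wedge Rxz \to \exists w (Ryw \wedge Rzw)).
(a): holds.
(b): holds.
(c): fails — Rnr and Rnq but r and q have no common successor.
(d): fails — Rw2w0 and Rw2w0 but w0 and w0 have no common successor.
(e): fails — Rmq and Rmn but q and n have no common successor.
Valid on: (a), (b).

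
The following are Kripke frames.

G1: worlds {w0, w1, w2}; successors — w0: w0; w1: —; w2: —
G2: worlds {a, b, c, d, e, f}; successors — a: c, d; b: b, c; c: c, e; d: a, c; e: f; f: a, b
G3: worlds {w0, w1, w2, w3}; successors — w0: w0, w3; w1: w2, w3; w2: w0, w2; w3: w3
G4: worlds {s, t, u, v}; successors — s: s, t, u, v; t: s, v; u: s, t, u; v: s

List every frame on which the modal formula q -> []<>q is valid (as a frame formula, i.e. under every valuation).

G1

This is the axiom for symmetry; its first-order frame correspondent is forall x forall y (Rxy -> Ryx).
G1: satisfies the condition.
G2: fails — Rbc but not Rcb.
G3: fails — Rw1w2 but not Rw2w1.
G4: fails — Rtv but not Rvt.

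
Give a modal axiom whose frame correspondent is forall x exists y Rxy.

□p → ◇p

This is seriality; the standard corresponding axiom is D: □p → ◇p.
Suppose □p→◇p is valid. At any x set V(p)=W. Then □p at x, so ◇p at x, so x has a successor.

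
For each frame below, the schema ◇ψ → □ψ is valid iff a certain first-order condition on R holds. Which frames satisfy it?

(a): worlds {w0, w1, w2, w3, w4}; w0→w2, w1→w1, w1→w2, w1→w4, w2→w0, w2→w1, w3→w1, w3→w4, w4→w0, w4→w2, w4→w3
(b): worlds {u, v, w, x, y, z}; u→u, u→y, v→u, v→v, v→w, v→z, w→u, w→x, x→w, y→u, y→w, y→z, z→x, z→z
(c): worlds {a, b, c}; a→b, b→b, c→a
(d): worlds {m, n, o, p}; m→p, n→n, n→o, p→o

(c)

Frame correspondent (Sahlqvist): ∀x ∀y ∀z (Rxy ∧ Rxz → y = z) — i.e. partial functionality.
(a): fails — w1 sees both w1 and w2.
(b): fails — u sees both u and y.
(c): holds.
(d): fails — n sees both n and o.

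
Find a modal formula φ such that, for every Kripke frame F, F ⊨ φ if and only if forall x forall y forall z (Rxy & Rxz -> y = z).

A defining formula is ◇r → □r (the CD axiom).
Suppose ◇r→□r is valid. Take Rxy, Rxz and set V(r)={y}. Then ◇r at x, so □r at x, so r at z, i.e. z=y.

◇r → □r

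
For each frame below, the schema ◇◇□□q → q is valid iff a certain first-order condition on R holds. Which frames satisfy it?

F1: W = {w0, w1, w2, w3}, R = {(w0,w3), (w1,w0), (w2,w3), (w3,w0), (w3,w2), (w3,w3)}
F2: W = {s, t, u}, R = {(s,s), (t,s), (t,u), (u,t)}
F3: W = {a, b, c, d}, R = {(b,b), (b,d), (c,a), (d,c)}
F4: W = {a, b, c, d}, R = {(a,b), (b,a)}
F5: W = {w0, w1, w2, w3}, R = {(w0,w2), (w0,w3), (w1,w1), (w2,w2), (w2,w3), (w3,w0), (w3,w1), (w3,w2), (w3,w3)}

F4

Frame correspondent (Sahlqvist): ∀x ∀y (xR²y → ∃w (yR²w ∧ x = w)) — i.e. a generalized confluence (Geach) condition.
F1: fails — w1R²w3 but no w with w3R²w and w1=w.
F2: fails — tR²s but no w with sR²w and t=w.
F3: fails — bR²c but no w with cR²w and b=w.
F4: holds.
F5: fails — w0R²w1 but no w with w1R²w and w0=w.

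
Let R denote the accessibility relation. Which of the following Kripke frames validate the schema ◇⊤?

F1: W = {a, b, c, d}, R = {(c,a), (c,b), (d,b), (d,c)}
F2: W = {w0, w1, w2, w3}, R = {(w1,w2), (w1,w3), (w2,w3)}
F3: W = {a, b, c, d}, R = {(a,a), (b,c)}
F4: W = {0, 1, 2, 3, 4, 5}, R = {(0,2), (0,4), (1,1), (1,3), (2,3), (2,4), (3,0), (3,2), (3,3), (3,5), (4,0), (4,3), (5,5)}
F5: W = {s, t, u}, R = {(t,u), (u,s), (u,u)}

F4

The schema corresponds to seriality: ∀x ∃y Rxy.
F1: fails — world a has no successor.
F2: fails — world w0 has no successor.
F3: fails — world c has no successor.
F4: satisfies the condition.
F5: fails — world s has no successor.
Valid on: F4.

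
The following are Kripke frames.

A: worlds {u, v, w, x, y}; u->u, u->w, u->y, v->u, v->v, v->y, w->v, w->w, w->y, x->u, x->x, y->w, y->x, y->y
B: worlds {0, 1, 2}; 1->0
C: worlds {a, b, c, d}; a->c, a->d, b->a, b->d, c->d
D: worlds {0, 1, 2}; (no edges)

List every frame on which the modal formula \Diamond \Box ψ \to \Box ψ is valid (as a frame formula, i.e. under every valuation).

This is the axiom for the Euclidean property; its first-order frame correspondent is \forall x \forall y \forall z (Rxy \wedge Rxz \to Ryz).
A: fails — Ruw and Ruu but not Rwu.
B: fails — R10 and R10 but not R00.
C: fails — Rac and Rac but not Rcc.
D: ✓.
Valid on: D.

D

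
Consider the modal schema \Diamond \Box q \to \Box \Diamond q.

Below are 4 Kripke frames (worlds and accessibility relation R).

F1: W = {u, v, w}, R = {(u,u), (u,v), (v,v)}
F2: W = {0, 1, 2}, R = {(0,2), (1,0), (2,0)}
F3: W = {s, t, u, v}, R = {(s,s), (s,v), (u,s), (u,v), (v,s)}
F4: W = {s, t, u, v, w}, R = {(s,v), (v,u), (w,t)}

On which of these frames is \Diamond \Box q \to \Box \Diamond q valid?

F1, F2, F3

This is the axiom for convergence; its first-order frame correspondent is \forall x \forall y \forall z (Rxy \wedge Rxz \to \exists w (Ryw \wedge Rzw)).
F1: condition met.
F2: condition met.
F3: condition met.
F4: fails — Rvu and Rvu but u and u have no common successor.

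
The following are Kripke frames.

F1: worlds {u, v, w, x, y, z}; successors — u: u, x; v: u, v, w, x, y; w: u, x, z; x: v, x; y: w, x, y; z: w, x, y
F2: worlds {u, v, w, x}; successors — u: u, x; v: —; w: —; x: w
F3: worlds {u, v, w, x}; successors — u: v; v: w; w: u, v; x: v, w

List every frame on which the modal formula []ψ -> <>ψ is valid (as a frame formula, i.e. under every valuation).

Frame correspondent (Sahlqvist): forall x exists y Rxy — i.e. seriality.
F1: holds.
F2: fails — world v has no successor.
F3: holds.
Valid on: F1, F3.

F1, F3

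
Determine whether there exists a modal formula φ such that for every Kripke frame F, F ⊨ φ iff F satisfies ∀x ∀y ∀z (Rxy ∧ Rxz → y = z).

This is a Sahlqvist condition; the CD axiom ◇r → □r defines it.
Suppose ◇r→□r is valid. Take Rxy, Rxz and set V(r)={y}. Then ◇r at x, so □r at x, so r at z, i.e. z=y.

Definable; ◇r → □r defines it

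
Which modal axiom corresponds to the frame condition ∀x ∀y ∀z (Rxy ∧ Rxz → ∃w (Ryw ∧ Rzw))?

◇□r → □◇r

This is convergence; the standard corresponding axiom is .2: ◇□r → □◇r.
Suppose ◇□r→□◇r is valid. Take Rxy, Rxz and set V(r)={w : Ryw}. Then □r at y so ◇□r at x, so □◇r at x, so ◇r at z, giving w with Rzw and Ryw.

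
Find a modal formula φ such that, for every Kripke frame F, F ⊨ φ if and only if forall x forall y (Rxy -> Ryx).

s → □◇s

This is symmetry; the standard corresponding axiom is B: s → □◇s.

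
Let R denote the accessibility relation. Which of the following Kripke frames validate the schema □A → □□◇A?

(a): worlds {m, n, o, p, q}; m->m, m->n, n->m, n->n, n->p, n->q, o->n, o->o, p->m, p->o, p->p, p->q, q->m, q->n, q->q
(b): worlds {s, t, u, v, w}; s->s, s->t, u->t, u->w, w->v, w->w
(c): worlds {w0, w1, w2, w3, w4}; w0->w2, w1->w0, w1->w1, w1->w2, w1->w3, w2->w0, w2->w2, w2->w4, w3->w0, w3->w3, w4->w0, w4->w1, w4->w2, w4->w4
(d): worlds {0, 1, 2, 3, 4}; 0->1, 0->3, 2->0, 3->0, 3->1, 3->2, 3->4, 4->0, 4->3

The schema corresponds to a generalized confluence (Geach) condition: ∀x ∀z (xR²z → ∃w (xRw ∧ zRw)).
(a): ✓.
(b): fails — sR²t but no w* with sRw* and tRw*.
(c): fails — w3R²w0 but no w with w3Rw and w0Rw.
(d): fails — 0R²1 but no w with 0Rw and 1Rw.
Valid on: (a).

(a)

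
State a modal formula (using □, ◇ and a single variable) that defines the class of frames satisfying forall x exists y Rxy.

This is seriality; the standard corresponding axiom is D: □s → ◇s.

□s → ◇s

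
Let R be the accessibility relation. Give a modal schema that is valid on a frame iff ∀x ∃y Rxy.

□ψ → ◇ψ

A defining formula is □ψ → ◇ψ (the D axiom).
Suppose □ψ→◇ψ is valid. At any x set V(ψ)=W. Then □ψ at x, so ◇ψ at x, so x has a successor.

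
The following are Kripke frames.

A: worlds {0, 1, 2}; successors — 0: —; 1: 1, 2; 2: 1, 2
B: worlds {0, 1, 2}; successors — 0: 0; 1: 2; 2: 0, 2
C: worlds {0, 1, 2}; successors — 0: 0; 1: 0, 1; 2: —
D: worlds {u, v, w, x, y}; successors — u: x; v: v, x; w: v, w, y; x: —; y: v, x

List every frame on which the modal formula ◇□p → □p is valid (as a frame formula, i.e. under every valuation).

Frame correspondent (Sahlqvist): ∀x ∀y ∀z (Rxy ∧ Rxz → Ryz) — i.e. the Euclidean property.
A: condition met.
B: fails — R20 and R22 but not R02.
C: fails — R10 and R11 but not R01.
D: fails — Rux and Rux but not Rxx.

A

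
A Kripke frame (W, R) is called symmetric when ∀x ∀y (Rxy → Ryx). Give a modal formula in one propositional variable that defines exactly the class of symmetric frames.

s → □◇s

A defining formula is s → □◇s (the B axiom).
Suppose s→□◇s is valid. Take Rxy and set V(s)={x}. Then s at x, so □◇s at x, so ◇s at y, so some z with Ryz has s; z=x, i.e. Ryx.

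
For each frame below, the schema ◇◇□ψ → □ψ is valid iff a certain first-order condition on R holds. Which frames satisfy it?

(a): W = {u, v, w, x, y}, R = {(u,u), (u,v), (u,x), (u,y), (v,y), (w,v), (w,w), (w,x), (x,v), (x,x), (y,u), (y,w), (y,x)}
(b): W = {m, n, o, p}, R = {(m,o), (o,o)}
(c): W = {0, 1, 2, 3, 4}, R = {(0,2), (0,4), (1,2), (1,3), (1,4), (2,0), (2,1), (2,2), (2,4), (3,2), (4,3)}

Frame correspondent (Sahlqvist): ∀x ∀y ∀z ((xR²y ∧ xRz) → ∃w (yRw ∧ z = w)) — i.e. a generalized confluence (Geach) condition.
(a): fails — uR²v, uRu but no t with vRt and u=t.
(b): holds.
(c): fails — 0R²3, 0R4 but no w with 3Rw and 4=w.
Valid on: (b).

(b)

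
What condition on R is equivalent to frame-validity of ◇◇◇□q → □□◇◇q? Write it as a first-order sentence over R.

∀x ∀y ∀z ((xR³y ∧ xR²z) → ∃w (yRw ∧ zR²w))

This is a Sahlqvist (Geach-type) schema ◇^3□^1q → □^2◇^2q.
Minimal-valuation argument: fix x; take any y with xR^3y and any z with xR^2z. Set V(q) to the set of worlds R-reachable from y in exactly 1 step. Then □^1q holds at y, so the antecedent holds at x; validity forces ◇^2q at z, giving a w with zR^2w and yR^1w.
First-order correspondent: ∀x ∀y ∀z ((xR³y ∧ xR²z) → ∃w (yRw ∧ zR²w)).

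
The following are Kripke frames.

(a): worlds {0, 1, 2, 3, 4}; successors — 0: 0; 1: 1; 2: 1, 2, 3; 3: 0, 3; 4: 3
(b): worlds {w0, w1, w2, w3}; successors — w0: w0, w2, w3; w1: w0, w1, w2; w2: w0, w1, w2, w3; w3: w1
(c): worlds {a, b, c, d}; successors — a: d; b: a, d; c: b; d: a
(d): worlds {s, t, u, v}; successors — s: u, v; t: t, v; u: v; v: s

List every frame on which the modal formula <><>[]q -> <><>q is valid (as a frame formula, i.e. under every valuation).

Frame correspondent (Sahlqvist): forall x forall y (x R^2 y -> exists w (yRw & x R^2 w)) — i.e. a generalized confluence (Geach) condition.
(a): ✓.
(b): ✓.
(c): fails — aR²a but no w with aRw and aR²w.
(d): fails — uR²s but no w with sRw and uR²w.
Valid on: (a), (b).

(a), (b)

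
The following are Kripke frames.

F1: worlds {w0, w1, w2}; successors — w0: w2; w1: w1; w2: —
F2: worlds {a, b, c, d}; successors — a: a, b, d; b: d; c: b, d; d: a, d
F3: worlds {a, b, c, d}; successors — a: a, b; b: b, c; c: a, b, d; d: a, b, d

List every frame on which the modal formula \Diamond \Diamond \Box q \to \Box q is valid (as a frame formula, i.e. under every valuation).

Frame correspondent (Sahlqvist): \forall x \forall y \forall z ((x R^2 y \wedge xRz) \to \exists w (yRw \wedge z = w)) — i.e. a generalized confluence (Geach) condition.
F1: holds.
F2: fails — aR²b, aRa but no w with bRw and a=w.
F3: fails — aR²b, aRa but no w with bRw and a=w.
Valid on: F1.

F1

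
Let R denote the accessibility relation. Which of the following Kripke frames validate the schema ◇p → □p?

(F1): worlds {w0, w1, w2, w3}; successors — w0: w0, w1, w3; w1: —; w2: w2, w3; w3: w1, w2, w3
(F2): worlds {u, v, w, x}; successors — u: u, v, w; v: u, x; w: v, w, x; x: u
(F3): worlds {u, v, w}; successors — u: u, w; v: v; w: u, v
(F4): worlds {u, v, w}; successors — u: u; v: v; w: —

(F4)

This is the axiom for partial functionality; its first-order frame correspondent is ∀x ∀y ∀z (Rxy ∧ Rxz → y = z).
(F1): fails — w0 sees both w0 and w1.
(F2): fails — u sees both u and v.
(F3): fails — u sees both u and w.
(F4): holds.
Valid on: (F4).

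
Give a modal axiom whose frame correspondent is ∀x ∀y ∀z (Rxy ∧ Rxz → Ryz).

The condition is the Euclidean property. The 5 schema ◇ψ → □◇ψ defines it.

◇ψ → □◇ψ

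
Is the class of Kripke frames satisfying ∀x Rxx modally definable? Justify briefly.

The condition is reflexivity. A defining modal formula is □r → r.

Definable; □r → r defines it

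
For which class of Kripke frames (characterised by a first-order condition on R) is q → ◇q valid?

Reflexivity

This schema is equivalent to the T axiom □q → q.
Its frame correspondent is reflexivity — ∀x Rxx.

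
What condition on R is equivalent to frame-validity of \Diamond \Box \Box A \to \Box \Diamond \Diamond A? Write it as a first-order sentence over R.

This is a Sahlqvist (Geach-type) schema ◇^1□^2A → □^1◇^2A.
Minimal-valuation argument: fix x; take any y with xR^1y and any z with xR^1z. Set V(A) to the set of worlds R-reachable from y in exactly 2 steps. Then □^2A holds at y, so the antecedent holds at x; validity forces ◇^2A at z, giving a w with zR^2w and yR^2w.
First-order correspondent: \forall x \forall y \forall z ((xRy \wedge xRz) \to \exists w (y R^2 w \wedge z R^2 w)).

\forall x \forall y \forall z ((xRy \wedge xRz) \to \exists w (y R^2 w \wedge z R^2 w))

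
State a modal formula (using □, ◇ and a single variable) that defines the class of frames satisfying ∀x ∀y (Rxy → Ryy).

The condition is shift-reflexivity. The T□ schema □(□p → p) defines it.
Suppose □(□p→p) is valid. Take Rxy and set V(p)={w : Ryw}. Then at y, □p holds; since □(□p→p) at x, □p→p at y, so p at y, i.e. Ryy.

□(□p → p)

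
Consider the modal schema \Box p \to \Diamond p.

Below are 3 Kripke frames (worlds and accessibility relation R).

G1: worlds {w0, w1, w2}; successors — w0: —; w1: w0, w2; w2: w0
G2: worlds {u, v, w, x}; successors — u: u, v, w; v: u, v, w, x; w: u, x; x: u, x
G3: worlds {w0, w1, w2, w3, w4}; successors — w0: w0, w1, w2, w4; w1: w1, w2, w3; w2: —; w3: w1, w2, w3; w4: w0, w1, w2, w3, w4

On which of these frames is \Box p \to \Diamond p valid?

G2

This is the axiom for seriality; its first-order frame correspondent is \forall x \exists y Rxy.
G1: fails — world w0 has no successor.
G2: condition met.
G3: fails — world w2 has no successor.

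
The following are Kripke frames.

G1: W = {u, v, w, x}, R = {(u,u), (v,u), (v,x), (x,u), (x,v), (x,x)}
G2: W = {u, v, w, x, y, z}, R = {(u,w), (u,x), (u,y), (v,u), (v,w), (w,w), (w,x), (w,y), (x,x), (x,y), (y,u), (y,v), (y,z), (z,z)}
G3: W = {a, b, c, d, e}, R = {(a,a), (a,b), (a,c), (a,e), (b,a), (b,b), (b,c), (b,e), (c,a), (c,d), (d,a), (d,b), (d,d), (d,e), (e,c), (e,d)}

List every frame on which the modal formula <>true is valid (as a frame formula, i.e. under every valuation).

G2, G3

Frame correspondent (Sahlqvist): forall x exists y Rxy — i.e. seriality.
G1: fails — world w has no successor.
G2: ✓.
G3: ✓.
Valid on: G2, G3.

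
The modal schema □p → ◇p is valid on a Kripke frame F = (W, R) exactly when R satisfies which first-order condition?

Seriality

Suppose □p→◇p is valid. At any x set V(p)=W. Then □p at x, so ◇p at x, so x has a successor.
Conversely, on a frame with seriality the schema holds at every world under every valuation.
Frame condition: ∀x ∃y Rxy.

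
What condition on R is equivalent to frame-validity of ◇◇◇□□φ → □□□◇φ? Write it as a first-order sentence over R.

This is a Sahlqvist (Geach-type) schema ◇^3□^2φ → □^3◇^1φ.
Minimal-valuation argument: fix x; take any y with xR^3y and any z with xR^3z. Set V(φ) to the set of worlds R-reachable from y in exactly 2 steps. Then □^2φ holds at y, so the antecedent holds at x; validity forces ◇^1φ at z, giving a w with zR^1w and yR^2w.
First-order correspondent: ∀x ∀y ∀z ((xR³y ∧ xR³z) → ∃w (yR²w ∧ zRw)).

∀x ∀y ∀z ((xR³y ∧ xR³z) → ∃w (yR²w ∧ zRw))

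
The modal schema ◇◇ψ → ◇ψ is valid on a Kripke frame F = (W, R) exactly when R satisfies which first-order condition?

Transitivity

This is a form of the 4 axiom.
Its frame correspondent is transitivity — ∀x ∀y ∀z (Rxy ∧ Ryz → Rxz).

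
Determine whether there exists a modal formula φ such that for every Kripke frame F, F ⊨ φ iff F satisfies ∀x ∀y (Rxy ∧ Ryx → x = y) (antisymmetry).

Any modally definable frame class is closed under surjective bounded morphisms.
The 4-cycle (worlds a,b,c,d with a→b→c→d→a) is antisymmetric. Sending even-indexed worlds to s and odd-indexed worlds to t is a surjective bounded morphism onto the two-world frame with s↔t, which is not antisymmetric.
Hence antisymmetry is not modally definable.

Not modally definable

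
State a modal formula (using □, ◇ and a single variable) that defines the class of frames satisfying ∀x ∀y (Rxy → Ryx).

The condition is symmetry. The B schema s → □◇s defines it.
Suppose s→□◇s is valid. Take Rxy and set V(s)={x}. Then s at x, so □◇s at x, so ◇s at y, so some z with Ryz has s; z=x, i.e. Ryx.

s → □◇s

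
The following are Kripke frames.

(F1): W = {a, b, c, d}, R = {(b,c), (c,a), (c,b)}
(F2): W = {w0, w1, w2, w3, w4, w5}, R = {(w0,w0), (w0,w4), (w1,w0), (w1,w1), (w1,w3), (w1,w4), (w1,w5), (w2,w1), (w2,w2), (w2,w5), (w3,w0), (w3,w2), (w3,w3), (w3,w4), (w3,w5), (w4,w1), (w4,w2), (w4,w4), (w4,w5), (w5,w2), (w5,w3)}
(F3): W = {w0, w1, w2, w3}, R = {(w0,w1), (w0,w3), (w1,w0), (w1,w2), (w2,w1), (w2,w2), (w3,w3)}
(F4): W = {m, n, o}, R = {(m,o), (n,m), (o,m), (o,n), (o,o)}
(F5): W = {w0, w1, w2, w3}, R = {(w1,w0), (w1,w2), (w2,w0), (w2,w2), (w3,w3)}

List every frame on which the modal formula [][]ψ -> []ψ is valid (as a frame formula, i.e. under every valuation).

(F2), (F5)

Frame correspondent (Sahlqvist): forall x forall y (Rxy -> exists z (Rxz & Rzy)) — i.e. density.
(F1): fails — Rca but no z with Rcz and Rza.
(F2): satisfies the condition.
(F3): fails — Rw1w0 but no z with Rw1z and Rzw0.
(F4): fails — Rnm but no z with Rnz and Rzm.
(F5): satisfies the condition.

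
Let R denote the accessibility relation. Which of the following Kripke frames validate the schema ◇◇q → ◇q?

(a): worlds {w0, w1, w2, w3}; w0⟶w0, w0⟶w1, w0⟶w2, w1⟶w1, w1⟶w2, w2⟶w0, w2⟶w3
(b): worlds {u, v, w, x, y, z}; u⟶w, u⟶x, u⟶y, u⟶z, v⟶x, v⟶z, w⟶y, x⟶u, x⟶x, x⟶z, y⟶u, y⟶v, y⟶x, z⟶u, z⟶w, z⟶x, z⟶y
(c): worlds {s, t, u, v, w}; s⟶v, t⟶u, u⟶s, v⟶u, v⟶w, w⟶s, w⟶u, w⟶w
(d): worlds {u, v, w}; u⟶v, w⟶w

(d)

Frame correspondent (Sahlqvist): ∀x ∀y (xR²y → ∃w (y = w ∧ xRw)) — i.e. a generalized confluence (Geach) condition.
(a): fails — w0R²w3 but no w with w3=w and w0Rw.
(b): fails — uR²u but no t with u=t and uRt.
(c): fails — sR²u but no w* with u=w* and sRw*.
(d): ✓.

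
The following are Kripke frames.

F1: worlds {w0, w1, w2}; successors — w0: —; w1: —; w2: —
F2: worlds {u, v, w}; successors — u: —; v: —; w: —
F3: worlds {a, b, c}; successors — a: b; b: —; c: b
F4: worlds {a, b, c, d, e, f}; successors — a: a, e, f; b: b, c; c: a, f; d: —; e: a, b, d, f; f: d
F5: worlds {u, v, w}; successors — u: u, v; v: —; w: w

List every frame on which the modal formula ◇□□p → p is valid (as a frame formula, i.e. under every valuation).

The schema corresponds to a generalized confluence (Geach) condition: ∀x ∀y (xRy → ∃w (yR²w ∧ x = w)).
F1: satisfies the condition.
F2: satisfies the condition.
F3: fails — aRb but no w with bR²w and a=w.
F4: fails — aRf but no w with fR²w and a=w.
F5: fails — uRv but no t with vR²t and u=t.
Valid on: F1, F2.

F1, F2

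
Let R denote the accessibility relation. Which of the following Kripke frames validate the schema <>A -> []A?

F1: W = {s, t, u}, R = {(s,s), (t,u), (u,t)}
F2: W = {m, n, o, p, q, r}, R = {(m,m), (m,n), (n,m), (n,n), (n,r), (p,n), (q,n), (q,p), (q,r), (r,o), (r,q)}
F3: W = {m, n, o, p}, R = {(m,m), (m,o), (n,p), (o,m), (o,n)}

F1

This is the axiom for partial functionality; its first-order frame correspondent is forall x forall y forall z (Rxy & Rxz -> y = z).
F1: condition met.
F2: fails — m sees both m and n.
F3: fails — m sees both m and o.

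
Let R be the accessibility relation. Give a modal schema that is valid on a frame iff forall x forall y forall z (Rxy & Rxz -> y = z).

The condition is partial functionality. The CD schema ◇p → □p defines it.
Suppose ◇p→□p is valid. Take Rxy, Rxz and set V(p)={y}. Then ◇p at x, so □p at x, so p at z, i.e. z=y.

◇p → □p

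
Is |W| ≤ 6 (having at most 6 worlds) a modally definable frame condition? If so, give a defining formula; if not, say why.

No — not modally definable

If a class were modally definable it would be closed under disjoint unions (Goldblatt–Thomason).
Any modal formula valid on each of 7 disjoint one-world frames is valid on their disjoint union (validity is preserved under disjoint unions). Each one-world frame has |W|=1≤6, but the union has |W|=7.
So the class is not modally definable.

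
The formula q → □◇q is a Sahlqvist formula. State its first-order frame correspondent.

This schema is the B axiom.
It corresponds to symmetry: ∀x ∀y (Rxy → Ryx).

Symmetry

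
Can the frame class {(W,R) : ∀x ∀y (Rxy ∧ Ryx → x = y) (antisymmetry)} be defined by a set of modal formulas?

Any modally definable frame class is closed under surjective bounded morphisms.
The 4-cycle (worlds w0,w1,w2,w3 with w0→w1→w2→w3→w0) is antisymmetric. Sending even-indexed worlds to • and odd-indexed worlds to ∘ is a surjective bounded morphism onto the two-world frame with •↔∘, which is not antisymmetric.
Hence antisymmetry is not modally definable.

Not modally definable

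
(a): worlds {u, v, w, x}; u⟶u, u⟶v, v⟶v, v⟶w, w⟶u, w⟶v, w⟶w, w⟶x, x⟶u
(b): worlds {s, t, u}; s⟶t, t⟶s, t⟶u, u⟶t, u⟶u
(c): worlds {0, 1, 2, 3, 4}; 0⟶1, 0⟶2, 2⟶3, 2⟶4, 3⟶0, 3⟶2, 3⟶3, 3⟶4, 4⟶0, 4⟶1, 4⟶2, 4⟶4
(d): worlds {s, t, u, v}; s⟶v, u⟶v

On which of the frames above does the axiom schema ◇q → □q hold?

(d)

The schema corresponds to partial functionality: ∀x ∀y ∀z (Rxy ∧ Rxz → y = z).
(a): fails — u sees both u and v.
(b): fails — t sees both s and u.
(c): fails — 0 sees both 1 and 2.
(d): holds.
Valid on: (d).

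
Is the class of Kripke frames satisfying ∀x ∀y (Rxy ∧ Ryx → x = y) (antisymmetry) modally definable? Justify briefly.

Modal frame validity is preserved under surjective bounded morphisms.
The 6-cycle (worlds a,b,c,d,e,f with a→b→c→d→e→f→a) is antisymmetric. Sending even-indexed worlds to a and odd-indexed worlds to b is a surjective bounded morphism onto the two-world frame with a↔b, which is not antisymmetric.
So no modal formula (or set of formulas) defines exactly the antisymmetric frames.

No — not modally definable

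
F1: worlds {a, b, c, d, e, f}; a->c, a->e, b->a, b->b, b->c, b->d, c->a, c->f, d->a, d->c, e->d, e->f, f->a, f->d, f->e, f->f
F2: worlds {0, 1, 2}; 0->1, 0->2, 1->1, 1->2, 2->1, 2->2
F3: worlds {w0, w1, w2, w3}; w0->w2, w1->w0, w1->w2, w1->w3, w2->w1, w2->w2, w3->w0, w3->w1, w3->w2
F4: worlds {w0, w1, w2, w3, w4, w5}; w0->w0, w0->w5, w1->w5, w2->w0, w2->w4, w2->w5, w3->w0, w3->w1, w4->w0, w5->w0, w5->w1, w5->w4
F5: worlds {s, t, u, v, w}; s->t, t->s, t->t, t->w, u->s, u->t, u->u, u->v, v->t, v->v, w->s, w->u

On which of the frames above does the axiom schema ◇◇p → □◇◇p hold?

F2

This is the axiom for a generalized confluence (Geach) condition; its first-order frame correspondent is ∀x ∀y ∀z ((xR²y ∧ xRz) → ∃w (y = w ∧ zR²w)).
F1: fails — bR²b, bRa but no w with b=w and aR²w.
F2: condition met.
F3: fails — w1R²w0, w1Rw0 but no w with w0=w and w0R²w.
F4: fails — w0R²w1, w0Rw5 but no w with w1=w and w5R²w.
F5: fails — tR²u, tRs but no w* with u=w* and sR²w*.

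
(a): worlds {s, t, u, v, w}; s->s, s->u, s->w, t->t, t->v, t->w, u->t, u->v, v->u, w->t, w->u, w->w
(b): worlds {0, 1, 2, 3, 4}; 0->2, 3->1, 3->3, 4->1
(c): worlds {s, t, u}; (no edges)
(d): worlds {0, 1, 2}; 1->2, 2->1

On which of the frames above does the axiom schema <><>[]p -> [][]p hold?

Frame correspondent (Sahlqvist): forall x forall y forall z ((x R^2 y & x R^2 z) -> exists w (yRw & z = w)) — i.e. a generalized confluence (Geach) condition.
(a): fails — sR²s, sR²t but no w* with sRw* and t=w*.
(b): fails — 3R²1, 3R²1 but no w with 1Rw and 1=w.
(c): satisfies the condition.
(d): fails — 1R²1, 1R²1 but no w with 1Rw and 1=w.

(c)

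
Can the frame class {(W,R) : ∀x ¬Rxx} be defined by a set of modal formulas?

No — not modally definable

Modal frame validity is preserved under surjective bounded morphisms.
The 4-cycle (worlds s,t,u,v with s→t→u→v→s) is irreflexive, and the map sending every world to a single reflexive point • is a surjective bounded morphism (forth: every edge maps to (•,•); back: every world has a successor). So any modal formula valid on the 4-cycle is also valid on the reflexive point, which is not irreflexive.
Hence irreflexivity is not modally definable.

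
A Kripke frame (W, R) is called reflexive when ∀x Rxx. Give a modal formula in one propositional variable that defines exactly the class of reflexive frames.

The condition is reflexivity. The T schema □p → p defines it.
Suppose □p→p is valid. At any x set V(p)={w : Rxw}. Then □p holds at x, so p holds at x, i.e. Rxx.

□p → p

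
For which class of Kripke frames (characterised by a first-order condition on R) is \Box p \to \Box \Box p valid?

This schema is the 4 axiom.
It corresponds to transitivity: \forall x \forall y \forall z (Rxy \wedge Ryz \to Rxz).

transitivity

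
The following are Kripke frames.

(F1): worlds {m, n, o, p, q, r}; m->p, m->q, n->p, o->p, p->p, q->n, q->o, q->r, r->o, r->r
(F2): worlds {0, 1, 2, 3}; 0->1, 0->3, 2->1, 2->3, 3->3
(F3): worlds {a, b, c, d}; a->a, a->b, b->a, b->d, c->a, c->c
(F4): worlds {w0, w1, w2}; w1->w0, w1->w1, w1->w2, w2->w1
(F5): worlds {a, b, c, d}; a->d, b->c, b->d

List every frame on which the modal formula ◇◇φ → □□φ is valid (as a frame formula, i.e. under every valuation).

Frame correspondent (Sahlqvist): ∀x ∀y ∀z ((xR²y ∧ xR²z) → ∃w (y = w ∧ z = w)) — i.e. a generalized confluence (Geach) condition.
(F1): fails — mR²n, mR²o but n ≠ o.
(F2): condition met.
(F3): fails — aR²a, aR²b but a ≠ b.
(F4): fails — w1R²w0, w1R²w1 but w0 ≠ w1.
(F5): condition met.

(F2), (F5)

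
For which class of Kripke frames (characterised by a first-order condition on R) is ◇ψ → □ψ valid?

Suppose ◇ψ→□ψ is valid. Take Rxy, Rxz and set V(ψ)={y}. Then ◇ψ at x, so □ψ at x, so ψ at z, i.e. z=y.

partial functionality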